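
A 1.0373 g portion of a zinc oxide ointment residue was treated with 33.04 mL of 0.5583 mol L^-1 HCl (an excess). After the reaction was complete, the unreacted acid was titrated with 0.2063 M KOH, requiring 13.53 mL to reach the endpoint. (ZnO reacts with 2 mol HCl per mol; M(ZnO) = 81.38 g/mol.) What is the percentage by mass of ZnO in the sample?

Total n(HCl) added = 0.5583 x 0.03304 = 0.01845 mol.
n(KOH) used = 0.2063 x 0.01353 = 0.002791 mol, which equals the excess n(HCl).
So n(HCl) consumed by the sample = 0.01845 - 0.002791 = 0.01565 mol.
n(ZnO) = 0.01565 / 2 = 0.007827 mol.
mass ZnO = 0.007827 x 81.38 = 0.6370 g, so %ZnO = 0.6370/1.0373 x 100 = 61.4%.

61.4%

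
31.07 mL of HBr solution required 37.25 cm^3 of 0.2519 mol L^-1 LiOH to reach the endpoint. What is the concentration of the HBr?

n(LiOH) delivered = 0.2519 x 0.03725 = 0.009383 mol.
For a 1:1 reaction, n(HBr) = 0.009383 mol.
[HBr] = 0.009383 mol / 0.03107 L = 0.302 M.

0.302 M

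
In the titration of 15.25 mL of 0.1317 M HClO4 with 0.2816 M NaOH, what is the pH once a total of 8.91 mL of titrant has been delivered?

n(acid) = 0.1317 x 0.01525 = 0.002008 mol; n(NaOH) added = 0.2816 x 0.008910 = 0.002509 mol.
Base is in excess by 0.002509 - 0.002008 = 0.0005006 mol in a total volume of 0.02416 L.
[OH^-] = 0.0005006/0.02416 = 0.02072 M, so pOH = 1.68 and pH = 14.00 - 1.68 = 12.32.

12.32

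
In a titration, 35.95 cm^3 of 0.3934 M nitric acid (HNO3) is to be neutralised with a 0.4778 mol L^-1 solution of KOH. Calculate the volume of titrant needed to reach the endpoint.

n(HNO3) = 0.3934 mol/L x 0.03595 L = 0.01414 mol.
At equivalence n(KOH) = n(HNO3) = 0.01414 mol.
V(KOH) = 0.01414 / 0.4778 = 0.02960 L = 29.6 mL.

29.6 mL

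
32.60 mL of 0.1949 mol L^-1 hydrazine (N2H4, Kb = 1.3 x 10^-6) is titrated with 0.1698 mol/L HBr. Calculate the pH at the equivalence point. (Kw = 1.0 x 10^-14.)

4.58

n(N2H4) = 0.1949 x 0.03260 = 0.006354 mol; V(HBr) at equivalence = 0.006354/0.1698 = 0.03742 L.
At equivalence the base is fully converted to N2H5+; total volume = 0.07002 L, so [N2H5+] = 0.006354/0.07002 = 0.09074 M.
Ka(N2H5+) = Kw/Kb = 1.0e-14 / 1.3 x 10^-6 = 7.69e-9.
[H^+] = sqrt(Ka x [N2H5+]) = sqrt(7.69e-9 x 0.09074) = 2.64e-5 M.
pH = -log(2.64e-5) = 4.58.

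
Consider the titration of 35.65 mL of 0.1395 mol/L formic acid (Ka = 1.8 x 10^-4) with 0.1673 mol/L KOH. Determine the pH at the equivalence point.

8.31

n(HCOOH) = 0.1395 x 0.03565 = 0.004973 mol; V(KOH) at equivalence = 0.004973/0.1673 = 0.02973 L.
At equivalence all the acid is converted to HCOO-; total volume = 0.03565 + 0.02973 = 0.06538 L, so [HCOO-] = 0.004973/0.06538 = 0.07607 M.
Kb = Kw/Ka = 1.0e-14 / 1.8 x 10^-4 = 5.56e-11.
[OH^-] = sqrt(Kb x [HCOO-]) = sqrt(5.56e-11 x 0.07607) = 2.06e-6 M.
pOH = 5.69, so pH = 14.00 - 5.69 = 8.31.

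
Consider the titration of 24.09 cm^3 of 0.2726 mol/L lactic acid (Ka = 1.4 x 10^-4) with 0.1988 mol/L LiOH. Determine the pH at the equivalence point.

n(HC3H5O3) = 0.2726 x 0.02409 = 0.006567 mol; V(LiOH) at equivalence = 0.006567/0.1988 = 0.03303 L.
At equivalence all the acid is converted to C3H5O3-; total volume = 0.02409 + 0.03303 = 0.05712 L, so [C3H5O3-] = 0.006567/0.05712 = 0.1150 M.
Kb = Kw/Ka = 1.0e-14 / 1.4 x 10^-4 = 7.14e-11.
[OH^-] = sqrt(Kb x [C3H5O3-]) = sqrt(7.14e-11 x 0.1150) = 2.87e-6 M.
pOH = 5.54, so pH = 14.00 - 5.54 = 8.46.

8.46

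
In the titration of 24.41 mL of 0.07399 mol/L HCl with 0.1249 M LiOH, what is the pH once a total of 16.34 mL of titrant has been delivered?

11.76

n(acid) = 0.07399 x 0.02441 = 0.001806 mol; n(LiOH) added = 0.1249 x 0.01634 = 0.002041 mol.
Base is in excess by 0.002041 - 0.001806 = 0.0002348 mol in a total volume of 0.04075 L.
[OH^-] = 0.0002348/0.04075 = 0.005761 M, so pOH = 2.24 and pH = 14.00 - 2.24 = 11.76.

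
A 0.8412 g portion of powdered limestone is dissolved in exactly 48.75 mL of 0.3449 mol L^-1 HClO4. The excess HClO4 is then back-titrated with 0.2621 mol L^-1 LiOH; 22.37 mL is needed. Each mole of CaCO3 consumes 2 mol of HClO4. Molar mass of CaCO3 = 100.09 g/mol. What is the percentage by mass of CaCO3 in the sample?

65.1%

Total n(HClO4) added = 0.3449 x 0.04875 = 0.01681 mol.
n(LiOH) used = 0.2621 x 0.02237 = 0.005863 mol, which equals the excess n(HClO4).
So n(HClO4) consumed by the sample = 0.01681 - 0.005863 = 0.01095 mol.
n(CaCO3) = 0.01095 / 2 = 0.005475 mol.
mass CaCO3 = 0.005475 x 100.09 = 0.5480 g, so %CaCO3 = 0.5480/0.8412 x 100 = 65.1%.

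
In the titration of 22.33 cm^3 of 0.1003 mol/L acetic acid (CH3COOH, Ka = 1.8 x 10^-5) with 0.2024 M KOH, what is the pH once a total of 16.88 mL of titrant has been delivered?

n(acid) = 0.1003 x 0.02233 = 0.002240 mol; n(KOH) added = 0.2024 x 0.01688 = 0.003417 mol.
Base is in excess by 0.003417 - 0.002240 = 0.001177 mol in a total volume of 0.03921 L.
[OH^-] = 0.001177/0.03921 = 0.03001 M, so pOH = 1.52 and pH = 14.00 - 1.52 = 12.48.

12.48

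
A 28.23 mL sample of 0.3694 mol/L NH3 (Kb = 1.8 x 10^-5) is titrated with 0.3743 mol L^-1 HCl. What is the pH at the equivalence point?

4.99

n(NH3) = 0.3694 x 0.02823 = 0.01043 mol; V(HCl) at equivalence = 0.01043/0.3743 = 0.02786 L.
At equivalence the base is fully converted to NH4+; total volume = 0.05609 L, so [NH4+] = 0.01043/0.05609 = 0.1859 M.
Ka(NH4+) = Kw/Kb = 1.0e-14 / 1.8 x 10^-5 = 5.56e-10.
[H^+] = sqrt(Ka x [NH4+]) = sqrt(5.56e-10 x 0.1859) = 1.02e-5 M.
pH = -log(1.02e-5) = 4.99.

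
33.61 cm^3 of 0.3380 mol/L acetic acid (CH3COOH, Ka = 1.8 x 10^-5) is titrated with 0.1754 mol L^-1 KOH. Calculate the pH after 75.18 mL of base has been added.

n(acid) = 0.3380 x 0.03361 = 0.01136 mol; n(KOH) added = 0.1754 x 0.07518 = 0.01319 mol.
Base is in excess by 0.01319 - 0.01136 = 0.001826 mol in a total volume of 0.1088 L.
[OH^-] = 0.001826/0.1088 = 0.01679 M, so pOH = 1.77 and pH = 14.00 - 1.77 = 12.23.

12.23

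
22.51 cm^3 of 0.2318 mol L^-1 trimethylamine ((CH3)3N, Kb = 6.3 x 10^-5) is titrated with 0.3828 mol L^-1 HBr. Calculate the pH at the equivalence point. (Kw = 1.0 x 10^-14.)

n((CH3)3N) = 0.2318 x 0.02251 = 0.005218 mol; V(HBr) at equivalence = 0.005218/0.3828 = 0.01363 L.
At equivalence the base is fully converted to (CH3)3NH+; total volume = 0.03614 L, so [(CH3)3NH+] = 0.005218/0.03614 = 0.1444 M.
Ka((CH3)3NH+) = Kw/Kb = 1.0e-14 / 6.3 x 10^-5 = 1.59e-10.
[H^+] = sqrt(Ka x [(CH3)3NH+]) = sqrt(1.59e-10 x 0.1444) = 4.79e-6 M.
pH = -log(4.79e-6) = 5.32.

5.32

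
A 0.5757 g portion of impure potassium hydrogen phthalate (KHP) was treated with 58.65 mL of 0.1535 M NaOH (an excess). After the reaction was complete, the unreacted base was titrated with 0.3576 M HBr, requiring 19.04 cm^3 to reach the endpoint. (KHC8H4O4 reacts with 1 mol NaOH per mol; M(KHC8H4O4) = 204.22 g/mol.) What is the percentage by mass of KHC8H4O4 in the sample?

Total n(NaOH) added = 0.1535 x 0.05865 = 0.009003 mol.
n(HBr) used = 0.3576 x 0.01904 = 0.006809 mol, which equals the excess n(NaOH).
So n(NaOH) consumed by the sample = 0.009003 - 0.006809 = 0.002194 mol.
n(KHC8H4O4) = 0.002194 / 1 = 0.002194 mol.
mass KHC8H4O4 = 0.002194 x 204.22 = 0.4481 g, so %KHC8H4O4 = 0.4481/0.5757 x 100 = 77.8%.

77.8%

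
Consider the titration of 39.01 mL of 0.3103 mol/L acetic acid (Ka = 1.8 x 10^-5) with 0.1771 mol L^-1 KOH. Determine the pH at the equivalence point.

n(CH3COOH) = 0.3103 x 0.03901 = 0.01210 mol; V(KOH) at equivalence = 0.01210/0.1771 = 0.06835 L.
At equivalence all the acid is converted to CH3COO-; total volume = 0.03901 + 0.06835 = 0.1074 L, so [CH3COO-] = 0.01210/0.1074 = 0.1127 M.
Kb = Kw/Ka = 1.0e-14 / 1.8 x 10^-5 = 5.56e-10.
[OH^-] = sqrt(Kb x [CH3COO-]) = sqrt(5.56e-10 x 0.1127) = 7.91e-6 M.
pOH = 5.10, so pH = 14.00 - 5.10 = 8.90.

8.90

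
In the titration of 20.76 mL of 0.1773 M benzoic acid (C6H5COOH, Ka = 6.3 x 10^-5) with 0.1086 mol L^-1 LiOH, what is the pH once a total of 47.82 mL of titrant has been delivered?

n(acid) = 0.1773 x 0.02076 = 0.003681 mol; n(LiOH) added = 0.1086 x 0.04782 = 0.005193 mol.
Base is in excess by 0.005193 - 0.003681 = 0.001513 mol in a total volume of 0.06858 L.
[OH^-] = 0.001513/0.06858 = 0.02205 M, so pOH = 1.66 and pH = 14.00 - 1.66 = 12.34.

12.34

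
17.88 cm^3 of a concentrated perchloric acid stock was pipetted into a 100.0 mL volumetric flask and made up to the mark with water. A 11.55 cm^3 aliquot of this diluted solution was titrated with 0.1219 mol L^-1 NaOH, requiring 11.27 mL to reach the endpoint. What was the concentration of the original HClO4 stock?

n(NaOH) = 0.1219 x 0.01127 = 0.001374 mol.
n(HClO4) in the aliquot = 0.001374 mol.
[diluted HClO4] = 0.001374 / 0.01155 = 0.1189 M.
Dilution factor = 100.0/17.88 = 5.593, so [stock] = 0.1189 x 5.593 = 0.665 M.

0.665 M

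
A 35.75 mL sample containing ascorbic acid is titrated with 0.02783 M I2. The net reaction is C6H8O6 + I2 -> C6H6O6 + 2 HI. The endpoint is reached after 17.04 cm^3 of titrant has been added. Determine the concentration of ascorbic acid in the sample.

0.0133 M

n(I2) = 0.02783 x 0.01704 = 0.0004742 mol.
From the balanced equation, 1 mol I2 reacts with 1 mol ascorbic acid, so n(ascorbic acid) = 0.0004742 x 1/1 = 0.0004742 mol.
[ascorbic acid] = 0.0004742 / 0.03575 L = 0.0133 M.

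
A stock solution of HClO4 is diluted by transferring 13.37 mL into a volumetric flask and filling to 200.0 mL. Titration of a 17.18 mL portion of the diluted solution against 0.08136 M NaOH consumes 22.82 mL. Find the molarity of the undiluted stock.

1.62 M

n(NaOH) = 0.08136 x 0.02282 = 0.001857 mol.
n(HClO4) in the aliquot = 0.001857 mol.
[diluted HClO4] = 0.001857 / 0.01718 = 0.1081 M.
Dilution factor = 200.0/13.37 = 14.96, so [stock] = 0.1081 x 14.96 = 1.62 M.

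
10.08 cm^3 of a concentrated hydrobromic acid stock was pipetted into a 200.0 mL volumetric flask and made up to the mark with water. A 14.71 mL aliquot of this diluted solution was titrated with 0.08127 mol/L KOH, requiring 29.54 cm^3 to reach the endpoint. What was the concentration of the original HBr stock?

n(KOH) = 0.08127 x 0.02954 = 0.002401 mol.
n(HBr) in the aliquot = 0.002401 mol.
[diluted HBr] = 0.002401 / 0.01471 = 0.1632 M.
Dilution factor = 200.0/10.08 = 19.84, so [stock] = 0.1632 x 19.84 = 3.24 M.

3.24 M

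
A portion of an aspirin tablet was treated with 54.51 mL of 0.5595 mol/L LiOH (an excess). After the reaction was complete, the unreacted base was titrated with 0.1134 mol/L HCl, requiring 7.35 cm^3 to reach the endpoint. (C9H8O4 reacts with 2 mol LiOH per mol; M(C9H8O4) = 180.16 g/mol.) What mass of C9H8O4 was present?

2.67 g

Total n(LiOH) added = 0.5595 x 0.05451 = 0.03050 mol.
n(HCl) used = 0.1134 x 0.007350 = 0.0008335 mol, which equals the excess n(LiOH).
So n(LiOH) consumed by the sample = 0.03050 - 0.0008335 = 0.02966 mol.
n(C9H8O4) = 0.02966 / 2 = 0.01483 mol.
mass = 0.01483 mol x 180.16 g/mol = 2.67 g.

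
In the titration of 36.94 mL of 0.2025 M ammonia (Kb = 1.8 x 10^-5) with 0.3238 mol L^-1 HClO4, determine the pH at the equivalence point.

n(NH3) = 0.2025 x 0.03694 = 0.007480 mol; V(HClO4) at equivalence = 0.007480/0.3238 = 0.02310 L.
At equivalence the base is fully converted to NH4+; total volume = 0.06004 L, so [NH4+] = 0.007480/0.06004 = 0.1246 M.
Ka(NH4+) = Kw/Kb = 1.0e-14 / 1.8 x 10^-5 = 5.56e-10.
[H^+] = sqrt(Ka x [NH4+]) = sqrt(5.56e-10 x 0.1246) = 8.32e-6 M.
pH = -log(8.32e-6) = 5.08.

5.08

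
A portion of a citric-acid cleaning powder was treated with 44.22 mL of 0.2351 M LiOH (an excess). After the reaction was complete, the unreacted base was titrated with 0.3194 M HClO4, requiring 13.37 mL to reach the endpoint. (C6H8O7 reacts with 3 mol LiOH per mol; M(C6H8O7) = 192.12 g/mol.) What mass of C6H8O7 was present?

Total n(LiOH) added = 0.2351 x 0.04422 = 0.01040 mol.
n(HClO4) used = 0.3194 x 0.01337 = 0.004270 mol, which equals the excess n(LiOH).
So n(LiOH) consumed by the sample = 0.01040 - 0.004270 = 0.006126 mol.
n(C6H8O7) = 0.006126 / 3 = 0.002042 mol.
mass = 0.002042 mol x 192.12 g/mol = 0.392 g.

0.392 g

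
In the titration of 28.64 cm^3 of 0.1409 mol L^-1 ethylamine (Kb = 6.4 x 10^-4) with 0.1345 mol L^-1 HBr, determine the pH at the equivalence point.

5.98

n(C2H5NH2) = 0.1409 x 0.02864 = 0.004035 mol; V(HBr) at equivalence = 0.004035/0.1345 = 0.03000 L.
At equivalence the base is fully converted to C2H5NH3+; total volume = 0.05864 L, so [C2H5NH3+] = 0.004035/0.05864 = 0.06881 M.
Ka(C2H5NH3+) = Kw/Kb = 1.0e-14 / 6.4 x 10^-4 = 1.56e-11.
[H^+] = sqrt(Ka x [C2H5NH3+]) = sqrt(1.56e-11 x 0.06881) = 1.04e-6 M.
pH = -log(1.04e-6) = 5.98.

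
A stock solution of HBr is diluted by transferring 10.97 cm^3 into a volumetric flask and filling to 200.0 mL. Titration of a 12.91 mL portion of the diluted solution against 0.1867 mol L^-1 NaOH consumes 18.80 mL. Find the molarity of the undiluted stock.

n(NaOH) = 0.1867 x 0.01880 = 0.003510 mol.
n(HBr) in the aliquot = 0.003510 mol.
[diluted HBr] = 0.003510 / 0.01291 = 0.2719 M.
Dilution factor = 200.0/10.97 = 18.23, so [stock] = 0.2719 x 18.23 = 4.96 M.

4.96 M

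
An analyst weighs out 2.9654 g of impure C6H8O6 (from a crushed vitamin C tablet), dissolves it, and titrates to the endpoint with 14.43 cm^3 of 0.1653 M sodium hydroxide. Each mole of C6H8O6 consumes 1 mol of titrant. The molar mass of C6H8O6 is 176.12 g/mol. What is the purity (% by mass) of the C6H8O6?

14.2%

n(NaOH) = 0.1653 x 0.01443 = 0.002385 mol.
n(C6H8O6) = 0.002385 / 1 = 0.002385 mol.
mass of C6H8O6 = 0.002385 x 176.12 = 0.4201 g.
% purity = 0.4201 / 2.9654 x 100 = 14.2%.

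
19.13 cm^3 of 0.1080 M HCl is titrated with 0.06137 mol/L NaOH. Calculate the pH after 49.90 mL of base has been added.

n(acid) = 0.1080 x 0.01913 = 0.002066 mol; n(NaOH) added = 0.06137 x 0.04990 = 0.003062 mol.
Base is in excess by 0.003062 - 0.002066 = 0.0009963 mol in a total volume of 0.06903 L.
[OH^-] = 0.0009963/0.06903 = 0.01443 M, so pOH = 1.84 and pH = 14.00 - 1.84 = 12.16.

12.16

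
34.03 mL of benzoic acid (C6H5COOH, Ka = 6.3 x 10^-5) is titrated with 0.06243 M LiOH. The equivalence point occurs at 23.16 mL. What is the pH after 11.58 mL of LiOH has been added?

11.58 mL is exactly half the equivalence volume (23.16/2), i.e. the half-equivalence point.
There, n(HA) = n(A^-), so pH = pKa = -log(6.3 x 10^-5) = 4.20.

4.20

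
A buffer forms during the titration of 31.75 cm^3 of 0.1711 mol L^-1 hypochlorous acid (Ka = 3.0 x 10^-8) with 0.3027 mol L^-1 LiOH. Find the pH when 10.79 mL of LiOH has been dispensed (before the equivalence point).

7.70

Initial n(HClO) = 0.1711 x 0.03175 = 0.005432 mol.
n(LiOH) added = 0.3027 x 0.01079 = 0.003266 mol, converting that many moles of HClO to ClO-.
Remaining n(HClO) = 0.002166 mol; n(ClO-) = 0.003266 mol.
By Henderson-Hasselbalch, pH = pKa + log([A^-]/[HA]) = 7.52 + log(0.003266/0.002166) = 7.52 + (+0.18) = 7.70.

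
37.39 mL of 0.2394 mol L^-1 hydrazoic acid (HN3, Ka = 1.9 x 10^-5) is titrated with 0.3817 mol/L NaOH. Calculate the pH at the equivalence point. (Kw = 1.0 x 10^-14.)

8.94

n(HN3) = 0.2394 x 0.03739 = 0.008951 mol; V(NaOH) at equivalence = 0.008951/0.3817 = 0.02345 L.
At equivalence all the acid is converted to N3-; total volume = 0.03739 + 0.02345 = 0.06084 L, so [N3-] = 0.008951/0.06084 = 0.1471 M.
Kb = Kw/Ka = 1.0e-14 / 1.9 x 10^-5 = 5.26e-10.
[OH^-] = sqrt(Kb x [N3-]) = sqrt(5.26e-10 x 0.1471) = 8.80e-6 M.
pOH = 5.06, so pH = 14.00 - 5.06 = 8.94.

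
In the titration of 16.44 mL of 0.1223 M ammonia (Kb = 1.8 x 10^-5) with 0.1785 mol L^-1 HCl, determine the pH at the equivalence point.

5.20

n(NH3) = 0.1223 x 0.01644 = 0.002011 mol; V(HCl) at equivalence = 0.002011/0.1785 = 0.01126 L.
At equivalence the base is fully converted to NH4+; total volume = 0.02770 L, so [NH4+] = 0.002011/0.02770 = 0.07257 M.
Ka(NH4+) = Kw/Kb = 1.0e-14 / 1.8 x 10^-5 = 5.56e-10.
[H^+] = sqrt(Ka x [NH4+]) = sqrt(5.56e-10 x 0.07257) = 6.35e-6 M.
pH = -log(6.35e-6) = 5.20.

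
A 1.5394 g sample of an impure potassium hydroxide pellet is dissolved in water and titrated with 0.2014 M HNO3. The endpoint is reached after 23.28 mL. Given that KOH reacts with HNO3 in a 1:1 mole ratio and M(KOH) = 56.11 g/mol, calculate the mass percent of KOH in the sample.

17.1%

n(HNO3) = 0.2014 x 0.02328 = 0.004689 mol.
n(KOH) = 0.004689 / 1 = 0.004689 mol.
mass of KOH = 0.004689 x 56.11 = 0.2631 g.
% purity = 0.2631 / 1.5394 x 100 = 17.1%.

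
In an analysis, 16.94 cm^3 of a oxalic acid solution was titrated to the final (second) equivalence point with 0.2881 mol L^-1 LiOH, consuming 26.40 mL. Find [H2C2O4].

n(LiOH) = 0.2881 x 0.02640 = 0.007606 mol.
At the final (second) equivalence point, 2 mol OH^- react per mol H2C2O4, so n(H2C2O4) = 0.007606 / 2 = 0.003803 mol.
[H2C2O4] = 0.003803 / 0.01694 L = 0.224 M.

0.224 M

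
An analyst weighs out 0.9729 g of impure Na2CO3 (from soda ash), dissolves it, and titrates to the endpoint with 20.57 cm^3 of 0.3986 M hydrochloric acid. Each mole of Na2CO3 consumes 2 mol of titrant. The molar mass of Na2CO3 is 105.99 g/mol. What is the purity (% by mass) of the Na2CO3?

44.7%

n(HCl) = 0.3986 x 0.02057 = 0.008199 mol.
n(Na2CO3) = 0.008199 / 2 = 0.004100 mol.
mass of Na2CO3 = 0.004100 x 105.99 = 0.4345 g.
% purity = 0.4345 / 0.9729 x 100 = 44.7%.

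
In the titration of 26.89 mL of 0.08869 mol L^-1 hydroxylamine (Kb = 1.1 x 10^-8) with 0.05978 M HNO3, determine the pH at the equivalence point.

n(NH2OH) = 0.08869 x 0.02689 = 0.002385 mol; V(HNO3) at equivalence = 0.002385/0.05978 = 0.03989 L.
At equivalence the base is fully converted to NH3OH+; total volume = 0.06678 L, so [NH3OH+] = 0.002385/0.06678 = 0.03571 M.
Ka(NH3OH+) = Kw/Kb = 1.0e-14 / 1.1 x 10^-8 = 9.09e-7.
[H^+] = sqrt(Ka x [NH3OH+]) = sqrt(9.09e-7 x 0.03571) = 0.000180 M.
pH = -log(0.000180) = 3.74.

3.74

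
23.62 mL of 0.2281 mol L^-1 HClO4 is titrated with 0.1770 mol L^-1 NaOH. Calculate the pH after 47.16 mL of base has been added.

12.62

n(acid) = 0.2281 x 0.02362 = 0.005388 mol; n(NaOH) added = 0.1770 x 0.04716 = 0.008347 mol.
Base is in excess by 0.008347 - 0.005388 = 0.002960 mol in a total volume of 0.07078 L.
[OH^-] = 0.002960/0.07078 = 0.04181 M, so pOH = 1.38 and pH = 14.00 - 1.38 = 12.62.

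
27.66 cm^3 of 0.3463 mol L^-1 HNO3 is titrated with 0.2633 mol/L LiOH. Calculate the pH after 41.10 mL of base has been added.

n(acid) = 0.3463 x 0.02766 = 0.009579 mol; n(LiOH) added = 0.2633 x 0.04110 = 0.01082 mol.
Base is in excess by 0.01082 - 0.009579 = 0.001243 mol in a total volume of 0.06876 L.
[OH^-] = 0.001243/0.06876 = 0.01808 M, so pOH = 1.74 and pH = 14.00 - 1.74 = 12.26.

12.26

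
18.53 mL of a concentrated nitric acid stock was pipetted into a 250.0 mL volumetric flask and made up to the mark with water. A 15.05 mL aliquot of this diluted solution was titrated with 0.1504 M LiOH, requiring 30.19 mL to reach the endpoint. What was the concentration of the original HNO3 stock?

4.07 M

n(LiOH) = 0.1504 x 0.03019 = 0.004541 mol.
n(HNO3) in the aliquot = 0.004541 mol.
[diluted HNO3] = 0.004541 / 0.01505 = 0.3017 M.
Dilution factor = 250.0/18.53 = 13.49, so [stock] = 0.3017 x 13.49 = 4.07 M.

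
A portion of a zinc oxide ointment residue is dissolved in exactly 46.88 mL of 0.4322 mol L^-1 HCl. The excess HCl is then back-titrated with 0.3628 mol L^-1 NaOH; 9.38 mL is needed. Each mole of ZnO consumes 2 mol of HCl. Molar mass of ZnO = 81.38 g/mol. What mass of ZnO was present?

0.686 g

Total n(HCl) added = 0.4322 x 0.04688 = 0.02026 mol.
n(NaOH) used = 0.3628 x 0.009380 = 0.003403 mol, which equals the excess n(HCl).
So n(HCl) consumed by the sample = 0.02026 - 0.003403 = 0.01686 mol.
n(ZnO) = 0.01686 / 2 = 0.008429 mol.
mass = 0.008429 mol x 81.38 g/mol = 0.686 g.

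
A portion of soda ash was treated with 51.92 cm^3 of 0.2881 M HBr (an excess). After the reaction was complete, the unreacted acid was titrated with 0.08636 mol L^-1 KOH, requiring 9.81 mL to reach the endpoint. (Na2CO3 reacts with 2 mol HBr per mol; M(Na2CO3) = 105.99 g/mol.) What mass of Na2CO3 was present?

0.748 g

Total n(HBr) added = 0.2881 x 0.05192 = 0.01496 mol.
n(KOH) used = 0.08636 x 0.009810 = 0.0008472 mol, which equals the excess n(HBr).
So n(HBr) consumed by the sample = 0.01496 - 0.0008472 = 0.01411 mol.
n(Na2CO3) = 0.01411 / 2 = 0.007055 mol.
mass = 0.007055 mol x 105.99 g/mol = 0.748 g.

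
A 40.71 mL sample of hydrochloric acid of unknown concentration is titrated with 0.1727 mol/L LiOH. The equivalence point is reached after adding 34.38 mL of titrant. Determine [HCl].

0.146 M

n(LiOH) delivered = 0.1727 x 0.03438 = 0.005937 mol.
For a 1:1 reaction, n(HCl) = 0.005937 mol.
[HCl] = 0.005937 mol / 0.04071 L = 0.146 M.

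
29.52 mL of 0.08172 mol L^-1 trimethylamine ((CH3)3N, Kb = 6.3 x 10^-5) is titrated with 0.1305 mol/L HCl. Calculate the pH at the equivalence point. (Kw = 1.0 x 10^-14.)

n((CH3)3N) = 0.08172 x 0.02952 = 0.002412 mol; V(HCl) at equivalence = 0.002412/0.1305 = 0.01849 L.
At equivalence the base is fully converted to (CH3)3NH+; total volume = 0.04801 L, so [(CH3)3NH+] = 0.002412/0.04801 = 0.05025 M.
Ka((CH3)3NH+) = Kw/Kb = 1.0e-14 / 6.3 x 10^-5 = 1.59e-10.
[H^+] = sqrt(Ka x [(CH3)3NH+]) = sqrt(1.59e-10 x 0.05025) = 2.82e-6 M.
pH = -log(2.82e-6) = 5.55.

5.55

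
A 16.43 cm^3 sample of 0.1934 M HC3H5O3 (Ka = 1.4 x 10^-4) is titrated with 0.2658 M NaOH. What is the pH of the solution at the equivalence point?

n(HC3H5O3) = 0.1934 x 0.01643 = 0.003178 mol; V(NaOH) at equivalence = 0.003178/0.2658 = 0.01195 L.
At equivalence all the acid is converted to C3H5O3-; total volume = 0.01643 + 0.01195 = 0.02838 L, so [C3H5O3-] = 0.003178/0.02838 = 0.1119 M.
Kb = Kw/Ka = 1.0e-14 / 1.4 x 10^-4 = 7.14e-11.
[OH^-] = sqrt(Kb x [C3H5O3-]) = sqrt(7.14e-11 x 0.1119) = 2.83e-6 M.
pOH = 5.55, so pH = 14.00 - 5.55 = 8.45.

8.45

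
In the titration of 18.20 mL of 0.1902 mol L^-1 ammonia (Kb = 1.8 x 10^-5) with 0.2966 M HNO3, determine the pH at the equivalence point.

5.10

n(NH3) = 0.1902 x 0.01820 = 0.003462 mol; V(HNO3) at equivalence = 0.003462/0.2966 = 0.01167 L.
At equivalence the base is fully converted to NH4+; total volume = 0.02987 L, so [NH4+] = 0.003462/0.02987 = 0.1159 M.
Ka(NH4+) = Kw/Kb = 1.0e-14 / 1.8 x 10^-5 = 5.56e-10.
[H^+] = sqrt(Ka x [NH4+]) = sqrt(5.56e-10 x 0.1159) = 8.02e-6 M.
pH = -log(8.02e-6) = 5.10.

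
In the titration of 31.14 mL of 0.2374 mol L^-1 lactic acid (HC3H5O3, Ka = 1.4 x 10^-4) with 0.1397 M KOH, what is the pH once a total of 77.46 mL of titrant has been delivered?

n(acid) = 0.2374 x 0.03114 = 0.007393 mol; n(KOH) added = 0.1397 x 0.07746 = 0.01082 mol.
Base is in excess by 0.01082 - 0.007393 = 0.003429 mol in a total volume of 0.1086 L.
[OH^-] = 0.003429/0.1086 = 0.03157 M, so pOH = 1.50 and pH = 14.00 - 1.50 = 12.50.

12.50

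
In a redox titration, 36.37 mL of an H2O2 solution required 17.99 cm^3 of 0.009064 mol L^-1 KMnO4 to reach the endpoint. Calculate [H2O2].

0.0112 M

n(KMnO4) = 0.009064 x 0.01799 = 0.0001631 mol.
From the balanced equation, 2 mol KMnO4 reacts with 5 mol H2O2, so n(H2O2) = 0.0001631 x 5/2 = 0.0004077 mol.
[H2O2] = 0.0004077 / 0.03637 L = 0.0112 M.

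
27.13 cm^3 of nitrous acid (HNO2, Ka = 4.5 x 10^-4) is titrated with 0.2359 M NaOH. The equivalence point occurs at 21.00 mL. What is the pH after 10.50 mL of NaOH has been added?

3.35

10.50 mL is exactly half the equivalence volume (21.00/2), i.e. the half-equivalence point.
There, n(HA) = n(A^-), so pH = pKa = -log(4.5 x 10^-4) = 3.35.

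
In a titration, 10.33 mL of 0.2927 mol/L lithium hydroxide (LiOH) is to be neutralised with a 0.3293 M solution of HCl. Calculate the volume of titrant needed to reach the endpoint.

n(LiOH) = 0.2927 mol/L x 0.01033 L = 0.003024 mol.
At equivalence n(HCl) = n(LiOH) = 0.003024 mol.
V(HCl) = 0.003024 / 0.3293 = 0.009182 L = 9.18 mL.

9.18 mL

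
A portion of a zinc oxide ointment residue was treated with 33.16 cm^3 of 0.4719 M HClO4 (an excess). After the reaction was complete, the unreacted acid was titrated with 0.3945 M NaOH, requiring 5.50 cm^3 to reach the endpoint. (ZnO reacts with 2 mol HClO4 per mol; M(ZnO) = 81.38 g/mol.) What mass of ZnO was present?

0.548 g

Total n(HClO4) added = 0.4719 x 0.03316 = 0.01565 mol.
n(NaOH) used = 0.3945 x 0.005500 = 0.002170 mol, which equals the excess n(HClO4).
So n(HClO4) consumed by the sample = 0.01565 - 0.002170 = 0.01348 mol.
n(ZnO) = 0.01348 / 2 = 0.006739 mol.
mass = 0.006739 mol x 81.38 g/mol = 0.548 g.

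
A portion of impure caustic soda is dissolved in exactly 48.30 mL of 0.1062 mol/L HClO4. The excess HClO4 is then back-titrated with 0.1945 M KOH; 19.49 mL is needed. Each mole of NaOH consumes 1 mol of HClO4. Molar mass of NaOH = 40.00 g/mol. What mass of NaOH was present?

0.0535 g

Total n(HClO4) added = 0.1062 x 0.04830 = 0.005129 mol.
n(KOH) used = 0.1945 x 0.01949 = 0.003791 mol, which equals the excess n(HClO4).
So n(HClO4) consumed by the sample = 0.005129 - 0.003791 = 0.001339 mol.
n(NaOH) = 0.001339 / 1 = 0.001339 mol.
mass = 0.001339 mol x 40.00 g/mol = 0.0535 g.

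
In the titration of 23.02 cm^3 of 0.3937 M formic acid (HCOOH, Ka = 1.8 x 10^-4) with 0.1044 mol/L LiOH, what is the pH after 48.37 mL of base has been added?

Initial n(HCOOH) = 0.3937 x 0.02302 = 0.009063 mol.
n(LiOH) added = 0.1044 x 0.04837 = 0.005050 mol, converting that many moles of HCOOH to HCOO-.
Remaining n(HCOOH) = 0.004013 mol; n(HCOO-) = 0.005050 mol.
By Henderson-Hasselbalch, pH = pKa + log([A^-]/[HA]) = 3.74 + log(0.005050/0.004013) = 3.74 + (+0.10) = 3.84.

3.84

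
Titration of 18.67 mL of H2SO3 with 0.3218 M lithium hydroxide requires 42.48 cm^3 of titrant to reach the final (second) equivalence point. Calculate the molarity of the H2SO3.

n(LiOH) = 0.3218 x 0.04248 = 0.01367 mol.
At the final (second) equivalence point, 2 mol OH^- react per mol H2SO3, so n(H2SO3) = 0.01367 / 2 = 0.006835 mol.
[H2SO3] = 0.006835 / 0.01867 L = 0.366 M.

0.366 M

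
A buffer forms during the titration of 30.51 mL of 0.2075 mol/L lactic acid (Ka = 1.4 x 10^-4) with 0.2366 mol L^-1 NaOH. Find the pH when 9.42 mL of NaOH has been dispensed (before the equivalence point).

Initial n(HC3H5O3) = 0.2075 x 0.03051 = 0.006331 mol.
n(NaOH) added = 0.2366 x 0.009420 = 0.002229 mol, converting that many moles of HC3H5O3 to C3H5O3-.
Remaining n(HC3H5O3) = 0.004102 mol; n(C3H5O3-) = 0.002229 mol.
By Henderson-Hasselbalch, pH = pKa + log([A^-]/[HA]) = 3.85 + log(0.002229/0.004102) = 3.85 + (-0.26) = 3.59.

3.59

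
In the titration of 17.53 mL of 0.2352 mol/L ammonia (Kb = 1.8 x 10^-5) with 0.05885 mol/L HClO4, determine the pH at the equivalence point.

5.29

n(NH3) = 0.2352 x 0.01753 = 0.004123 mol; V(HClO4) at equivalence = 0.004123/0.05885 = 0.07006 L.
At equivalence the base is fully converted to NH4+; total volume = 0.08759 L, so [NH4+] = 0.004123/0.08759 = 0.04707 M.
Ka(NH4+) = Kw/Kb = 1.0e-14 / 1.8 x 10^-5 = 5.56e-10.
[H^+] = sqrt(Ka x [NH4+]) = sqrt(5.56e-10 x 0.04707) = 5.11e-6 M.
pH = -log(5.11e-6) = 5.29.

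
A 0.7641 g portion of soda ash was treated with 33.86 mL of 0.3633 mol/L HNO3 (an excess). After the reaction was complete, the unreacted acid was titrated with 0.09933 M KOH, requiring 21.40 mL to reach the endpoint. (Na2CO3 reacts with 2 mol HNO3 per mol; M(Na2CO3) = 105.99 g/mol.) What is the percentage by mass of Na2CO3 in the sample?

70.6%

Total n(HNO3) added = 0.3633 x 0.03386 = 0.01230 mol.
n(KOH) used = 0.09933 x 0.02140 = 0.002126 mol, which equals the excess n(HNO3).
So n(HNO3) consumed by the sample = 0.01230 - 0.002126 = 0.01018 mol.
n(Na2CO3) = 0.01018 / 2 = 0.005088 mol.
mass Na2CO3 = 0.005088 x 105.99 = 0.5393 g, so %Na2CO3 = 0.5393/0.7641 x 100 = 70.6%.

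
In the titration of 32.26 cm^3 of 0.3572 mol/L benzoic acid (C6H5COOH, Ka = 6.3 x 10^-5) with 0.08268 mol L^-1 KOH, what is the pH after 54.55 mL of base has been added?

4.01

Initial n(C6H5COOH) = 0.3572 x 0.03226 = 0.01152 mol.
n(KOH) added = 0.08268 x 0.05455 = 0.004510 mol, converting that many moles of C6H5COOH to C6H5COO-.
Remaining n(C6H5COOH) = 0.007013 mol; n(C6H5COO-) = 0.004510 mol.
By Henderson-Hasselbalch, pH = pKa + log([A^-]/[HA]) = 4.20 + log(0.004510/0.007013) = 4.20 + (-0.19) = 4.01.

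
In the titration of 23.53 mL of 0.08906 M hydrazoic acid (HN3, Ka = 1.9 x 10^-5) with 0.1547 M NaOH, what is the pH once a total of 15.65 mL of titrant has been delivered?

n(acid) = 0.08906 x 0.02353 = 0.002096 mol; n(NaOH) added = 0.1547 x 0.01565 = 0.002421 mol.
Base is in excess by 0.002421 - 0.002096 = 0.0003255 mol in a total volume of 0.03918 L.
[OH^-] = 0.0003255/0.03918 = 0.008307 M, so pOH = 2.08 and pH = 14.00 - 2.08 = 11.92.

11.92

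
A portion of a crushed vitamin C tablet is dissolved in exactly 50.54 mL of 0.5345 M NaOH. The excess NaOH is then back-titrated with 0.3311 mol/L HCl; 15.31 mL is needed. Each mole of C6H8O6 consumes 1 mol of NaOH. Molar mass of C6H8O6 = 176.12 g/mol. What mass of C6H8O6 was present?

Total n(NaOH) added = 0.5345 x 0.05054 = 0.02701 mol.
n(HCl) used = 0.3311 x 0.01531 = 0.005069 mol, which equals the excess n(NaOH).
So n(NaOH) consumed by the sample = 0.02701 - 0.005069 = 0.02194 mol.
n(C6H8O6) = 0.02194 / 1 = 0.02194 mol.
mass = 0.02194 mol x 176.12 g/mol = 3.86 g.

3.86 g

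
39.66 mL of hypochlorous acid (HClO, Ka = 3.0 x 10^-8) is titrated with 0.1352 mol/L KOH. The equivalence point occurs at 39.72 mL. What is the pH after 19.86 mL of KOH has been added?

19.86 mL is exactly half the equivalence volume (39.72/2), i.e. the half-equivalence point.
There, n(HA) = n(A^-), so pH = pKa = -log(3.0 x 10^-8) = 7.52.

7.52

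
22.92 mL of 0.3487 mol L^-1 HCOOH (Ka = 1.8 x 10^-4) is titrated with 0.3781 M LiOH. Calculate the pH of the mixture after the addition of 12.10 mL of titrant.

3.87

Initial n(HCOOH) = 0.3487 x 0.02292 = 0.007992 mol.
n(LiOH) added = 0.3781 x 0.01210 = 0.004575 mol, converting that many moles of HCOOH to HCOO-.
Remaining n(HCOOH) = 0.003417 mol; n(HCOO-) = 0.004575 mol.
By Henderson-Hasselbalch, pH = pKa + log([A^-]/[HA]) = 3.74 + log(0.004575/0.003417) = 3.74 + (+0.13) = 3.87.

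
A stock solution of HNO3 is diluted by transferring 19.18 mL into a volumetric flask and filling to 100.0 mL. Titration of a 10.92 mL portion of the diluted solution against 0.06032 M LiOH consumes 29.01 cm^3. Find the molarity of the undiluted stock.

0.835 M

n(LiOH) = 0.06032 x 0.02901 = 0.001750 mol.
n(HNO3) in the aliquot = 0.001750 mol.
[diluted HNO3] = 0.001750 / 0.01092 = 0.1602 M.
Dilution factor = 100.0/19.18 = 5.214, so [stock] = 0.1602 x 5.214 = 0.835 M.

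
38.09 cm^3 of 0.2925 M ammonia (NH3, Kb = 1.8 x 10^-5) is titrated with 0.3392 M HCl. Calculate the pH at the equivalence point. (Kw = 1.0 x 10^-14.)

n(NH3) = 0.2925 x 0.03809 = 0.01114 mol; V(HCl) at equivalence = 0.01114/0.3392 = 0.03285 L.
At equivalence the base is fully converted to NH4+; total volume = 0.07094 L, so [NH4+] = 0.01114/0.07094 = 0.1571 M.
Ka(NH4+) = Kw/Kb = 1.0e-14 / 1.8 x 10^-5 = 5.56e-10.
[H^+] = sqrt(Ka x [NH4+]) = sqrt(5.56e-10 x 0.1571) = 9.34e-6 M.
pH = -log(9.34e-6) = 5.03.

5.03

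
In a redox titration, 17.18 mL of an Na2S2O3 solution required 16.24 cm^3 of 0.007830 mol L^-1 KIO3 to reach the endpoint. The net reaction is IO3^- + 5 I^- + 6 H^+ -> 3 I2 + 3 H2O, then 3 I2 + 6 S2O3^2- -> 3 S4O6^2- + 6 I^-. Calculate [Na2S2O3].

0.0444 M

n(KIO3) = 0.007830 x 0.01624 = 0.0001272 mol.
From the balanced equation, 1 mol KIO3 reacts with 6 mol Na2S2O3, so n(Na2S2O3) = 0.0001272 x 6/1 = 0.0007630 mol.
[Na2S2O3] = 0.0007630 / 0.01718 L = 0.0444 M.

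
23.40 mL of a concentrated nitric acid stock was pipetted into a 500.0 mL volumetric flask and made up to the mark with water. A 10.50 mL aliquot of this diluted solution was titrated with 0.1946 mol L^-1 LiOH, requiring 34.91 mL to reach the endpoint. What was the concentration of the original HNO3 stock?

13.8 M

n(LiOH) = 0.1946 x 0.03491 = 0.006793 mol.
n(HNO3) in the aliquot = 0.006793 mol.
[diluted HNO3] = 0.006793 / 0.01050 = 0.6470 M.
Dilution factor = 500.0/23.40 = 21.37, so [stock] = 0.6470 x 21.37 = 13.8 M.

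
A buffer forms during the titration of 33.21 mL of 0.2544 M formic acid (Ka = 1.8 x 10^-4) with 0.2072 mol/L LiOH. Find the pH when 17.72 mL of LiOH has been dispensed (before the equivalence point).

3.63

Initial n(HCOOH) = 0.2544 x 0.03321 = 0.008449 mol.
n(LiOH) added = 0.2072 x 0.01772 = 0.003672 mol, converting that many moles of HCOOH to HCOO-.
Remaining n(HCOOH) = 0.004777 mol; n(HCOO-) = 0.003672 mol.
By Henderson-Hasselbalch, pH = pKa + log([A^-]/[HA]) = 3.74 + log(0.003672/0.004777) = 3.74 + (-0.11) = 3.63.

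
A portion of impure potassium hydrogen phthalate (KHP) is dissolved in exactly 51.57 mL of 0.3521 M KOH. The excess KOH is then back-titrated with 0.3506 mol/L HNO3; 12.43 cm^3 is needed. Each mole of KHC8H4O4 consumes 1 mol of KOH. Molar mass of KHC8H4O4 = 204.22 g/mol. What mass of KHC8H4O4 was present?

2.82 g

Total n(KOH) added = 0.3521 x 0.05157 = 0.01816 mol.
n(HNO3) used = 0.3506 x 0.01243 = 0.004358 mol, which equals the excess n(KOH).
So n(KOH) consumed by the sample = 0.01816 - 0.004358 = 0.01380 mol.
n(KHC8H4O4) = 0.01380 / 1 = 0.01380 mol.
mass = 0.01380 mol x 204.22 g/mol = 2.82 g.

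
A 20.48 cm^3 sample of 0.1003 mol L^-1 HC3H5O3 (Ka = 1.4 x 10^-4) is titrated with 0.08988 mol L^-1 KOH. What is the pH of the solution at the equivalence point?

n(HC3H5O3) = 0.1003 x 0.02048 = 0.002054 mol; V(KOH) at equivalence = 0.002054/0.08988 = 0.02285 L.
At equivalence all the acid is converted to C3H5O3-; total volume = 0.02048 + 0.02285 = 0.04333 L, so [C3H5O3-] = 0.002054/0.04333 = 0.04740 M.
Kb = Kw/Ka = 1.0e-14 / 1.4 x 10^-4 = 7.14e-11.
[OH^-] = sqrt(Kb x [C3H5O3-]) = sqrt(7.14e-11 x 0.04740) = 1.84e-6 M.
pOH = 5.74, so pH = 14.00 - 5.74 = 8.26.

8.26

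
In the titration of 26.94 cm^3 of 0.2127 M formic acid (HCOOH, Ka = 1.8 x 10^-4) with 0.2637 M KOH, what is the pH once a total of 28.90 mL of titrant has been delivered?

12.53

n(acid) = 0.2127 x 0.02694 = 0.005730 mol; n(KOH) added = 0.2637 x 0.02890 = 0.007621 mol.
Base is in excess by 0.007621 - 0.005730 = 0.001891 mol in a total volume of 0.05584 L.
[OH^-] = 0.001891/0.05584 = 0.03386 M, so pOH = 1.47 and pH = 14.00 - 1.47 = 12.53.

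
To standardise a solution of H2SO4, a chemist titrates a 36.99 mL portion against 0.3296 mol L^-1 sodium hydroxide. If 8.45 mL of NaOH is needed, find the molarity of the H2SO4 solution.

n(NaOH) delivered = 0.3296 x 0.008450 = 0.002785 mol.
The reaction is 1 H2SO4 + 2 NaOH, so n(H2SO4) = 0.002785 x 1/2 = 0.001393 mol.
[H2SO4] = 0.001393 mol / 0.03699 L = 0.0376 M.

0.0376 M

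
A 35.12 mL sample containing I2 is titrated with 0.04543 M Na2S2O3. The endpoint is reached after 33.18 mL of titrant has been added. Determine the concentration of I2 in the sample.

0.0215 M

n(Na2S2O3) = 0.04543 x 0.03318 = 0.001507 mol.
From the balanced equation, 2 mol Na2S2O3 reacts with 1 mol I2, so n(I2) = 0.001507 x 1/2 = 0.0007537 mol.
[I2] = 0.0007537 / 0.03512 L = 0.0215 M.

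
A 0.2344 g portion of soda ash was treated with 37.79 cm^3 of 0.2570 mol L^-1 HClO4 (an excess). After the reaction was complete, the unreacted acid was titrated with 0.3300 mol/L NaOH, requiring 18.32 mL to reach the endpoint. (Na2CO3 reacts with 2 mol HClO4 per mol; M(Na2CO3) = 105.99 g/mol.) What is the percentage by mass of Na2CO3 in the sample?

82.9%

Total n(HClO4) added = 0.2570 x 0.03779 = 0.009712 mol.
n(NaOH) used = 0.3300 x 0.01832 = 0.006046 mol, which equals the excess n(HClO4).
So n(HClO4) consumed by the sample = 0.009712 - 0.006046 = 0.003666 mol.
n(Na2CO3) = 0.003666 / 2 = 0.001833 mol.
mass Na2CO3 = 0.001833 x 105.99 = 0.1943 g, so %Na2CO3 = 0.1943/0.2344 x 100 = 82.9%.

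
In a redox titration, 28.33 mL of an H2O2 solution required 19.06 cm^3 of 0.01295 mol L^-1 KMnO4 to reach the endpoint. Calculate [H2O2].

0.0218 M

n(KMnO4) = 0.01295 x 0.01906 = 0.0002468 mol.
From the balanced equation, 2 mol KMnO4 reacts with 5 mol H2O2, so n(H2O2) = 0.0002468 x 5/2 = 0.0006171 mol.
[H2O2] = 0.0006171 / 0.02833 L = 0.0218 M.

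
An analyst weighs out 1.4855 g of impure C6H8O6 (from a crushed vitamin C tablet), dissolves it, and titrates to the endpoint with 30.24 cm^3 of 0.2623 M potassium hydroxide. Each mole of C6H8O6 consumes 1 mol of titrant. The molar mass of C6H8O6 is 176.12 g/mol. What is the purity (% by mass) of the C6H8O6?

94.0%

n(KOH) = 0.2623 x 0.03024 = 0.007932 mol.
n(C6H8O6) = 0.007932 / 1 = 0.007932 mol.
mass of C6H8O6 = 0.007932 x 176.12 = 1.397 g.
% purity = 1.397 / 1.4855 x 100 = 94.0%.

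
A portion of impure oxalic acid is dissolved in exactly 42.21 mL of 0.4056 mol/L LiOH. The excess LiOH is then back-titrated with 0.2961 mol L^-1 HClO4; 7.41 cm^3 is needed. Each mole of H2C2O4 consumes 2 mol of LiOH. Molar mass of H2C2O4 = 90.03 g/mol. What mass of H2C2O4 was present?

0.672 g

Total n(LiOH) added = 0.4056 x 0.04221 = 0.01712 mol.
n(HClO4) used = 0.2961 x 0.007410 = 0.002194 mol, which equals the excess n(LiOH).
So n(LiOH) consumed by the sample = 0.01712 - 0.002194 = 0.01493 mol.
n(H2C2O4) = 0.01493 / 2 = 0.007463 mol.
mass = 0.007463 mol x 90.03 g/mol = 0.672 g.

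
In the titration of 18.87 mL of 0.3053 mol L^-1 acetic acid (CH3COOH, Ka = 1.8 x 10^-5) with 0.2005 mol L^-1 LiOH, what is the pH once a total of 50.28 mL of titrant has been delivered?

12.80

n(acid) = 0.3053 x 0.01887 = 0.005761 mol; n(LiOH) added = 0.2005 x 0.05028 = 0.01008 mol.
Base is in excess by 0.01008 - 0.005761 = 0.004320 mol in a total volume of 0.06915 L.
[OH^-] = 0.004320/0.06915 = 0.06247 M, so pOH = 1.20 and pH = 14.00 - 1.20 = 12.80.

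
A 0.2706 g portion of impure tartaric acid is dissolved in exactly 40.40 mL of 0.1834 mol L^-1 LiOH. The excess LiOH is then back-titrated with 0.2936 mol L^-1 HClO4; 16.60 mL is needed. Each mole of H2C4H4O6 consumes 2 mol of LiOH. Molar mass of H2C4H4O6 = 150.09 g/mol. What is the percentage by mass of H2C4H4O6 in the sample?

70.3%

Total n(LiOH) added = 0.1834 x 0.04040 = 0.007409 mol.
n(HClO4) used = 0.2936 x 0.01660 = 0.004874 mol, which equals the excess n(LiOH).
So n(LiOH) consumed by the sample = 0.007409 - 0.004874 = 0.002536 mol.
n(H2C4H4O6) = 0.002536 / 2 = 0.001268 mol.
mass H2C4H4O6 = 0.001268 x 150.09 = 0.1903 g, so %H2C4H4O6 = 0.1903/0.2706 x 100 = 70.3%.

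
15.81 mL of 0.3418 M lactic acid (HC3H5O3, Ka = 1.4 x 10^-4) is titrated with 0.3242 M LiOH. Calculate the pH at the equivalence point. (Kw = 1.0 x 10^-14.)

n(HC3H5O3) = 0.3418 x 0.01581 = 0.005404 mol; V(LiOH) at equivalence = 0.005404/0.3242 = 0.01667 L.
At equivalence all the acid is converted to C3H5O3-; total volume = 0.01581 + 0.01667 = 0.03248 L, so [C3H5O3-] = 0.005404/0.03248 = 0.1664 M.
Kb = Kw/Ka = 1.0e-14 / 1.4 x 10^-4 = 7.14e-11.
[OH^-] = sqrt(Kb x [C3H5O3-]) = sqrt(7.14e-11 x 0.1664) = 3.45e-6 M.
pOH = 5.46, so pH = 14.00 - 5.46 = 8.54.

8.54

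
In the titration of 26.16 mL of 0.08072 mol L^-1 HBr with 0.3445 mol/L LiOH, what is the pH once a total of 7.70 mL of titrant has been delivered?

12.20

n(acid) = 0.08072 x 0.02616 = 0.002112 mol; n(LiOH) added = 0.3445 x 0.007700 = 0.002653 mol.
Base is in excess by 0.002653 - 0.002112 = 0.0005410 mol in a total volume of 0.03386 L.
[OH^-] = 0.0005410/0.03386 = 0.01598 M, so pOH = 1.80 and pH = 14.00 - 1.80 = 12.20.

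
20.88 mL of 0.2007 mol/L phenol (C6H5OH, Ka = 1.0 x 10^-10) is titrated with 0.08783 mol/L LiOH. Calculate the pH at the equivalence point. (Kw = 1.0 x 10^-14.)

11.39

n(C6H5OH) = 0.2007 x 0.02088 = 0.004191 mol; V(LiOH) at equivalence = 0.004191/0.08783 = 0.04771 L.
At equivalence all the acid is converted to C6H5O-; total volume = 0.02088 + 0.04771 = 0.06859 L, so [C6H5O-] = 0.004191/0.06859 = 0.06109 M.
Kb = Kw/Ka = 1.0e-14 / 1.0 x 10^-10 = 0.000100.
[OH^-] = sqrt(Kb x [C6H5O-]) = sqrt(0.000100 x 0.06109) = 0.00247 M.
pOH = 2.61, so pH = 14.00 - 2.61 = 11.39.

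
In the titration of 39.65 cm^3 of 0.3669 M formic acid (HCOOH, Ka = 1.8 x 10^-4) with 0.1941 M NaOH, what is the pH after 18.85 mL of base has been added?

Initial n(HCOOH) = 0.3669 x 0.03965 = 0.01455 mol.
n(NaOH) added = 0.1941 x 0.01885 = 0.003659 mol, converting that many moles of HCOOH to HCOO-.
Remaining n(HCOOH) = 0.01089 mol; n(HCOO-) = 0.003659 mol.
By Henderson-Hasselbalch, pH = pKa + log([A^-]/[HA]) = 3.74 + log(0.003659/0.01089) = 3.74 + (-0.47) = 3.27.

3.27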